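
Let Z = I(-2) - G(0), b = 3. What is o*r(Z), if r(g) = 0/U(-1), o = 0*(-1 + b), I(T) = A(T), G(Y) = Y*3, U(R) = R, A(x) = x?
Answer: 0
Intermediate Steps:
G(Y) = 3*Y
I(T) = T
o = 0 (o = 0*(-1 + 3) = 0*2 = 0)
Z = -2 (Z = -2 - 3*0 = -2 - 1*0 = -2 + 0 = -2)
r(g) = 0 (r(g) = 0/(-1) = 0*(-1) = 0)
o*r(Z) = 0*0 = 0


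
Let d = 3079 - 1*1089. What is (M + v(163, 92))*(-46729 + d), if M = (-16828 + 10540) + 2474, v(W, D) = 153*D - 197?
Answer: -450298035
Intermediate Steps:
d = 1990 (d = 3079 - 1089 = 1990)
v(W, D) = -197 + 153*D
M = -3814 (M = -6288 + 2474 = -3814)
(M + v(163, 92))*(-46729 + d) = (-3814 + (-197 + 153*92))*(-46729 + 1990) = (-3814 + (-197 + 14076))*(-44739) = (-3814 + 13879)*(-44739) = 10065*(-44739) = -450298035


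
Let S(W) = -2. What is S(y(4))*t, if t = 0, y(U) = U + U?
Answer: 0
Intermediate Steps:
y(U) = 2*U
S(y(4))*t = -2*0 = 0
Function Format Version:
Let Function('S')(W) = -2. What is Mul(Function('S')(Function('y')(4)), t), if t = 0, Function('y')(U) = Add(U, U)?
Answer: 0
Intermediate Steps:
Function('y')(U) = Mul(2, U)
Mul(Function('S')(Function('y')(4)), t) = Mul(-2, 0) = 0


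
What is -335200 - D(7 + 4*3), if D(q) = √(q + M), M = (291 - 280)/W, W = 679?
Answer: -335200 - 4*√547953/679 ≈ -3.3520e+5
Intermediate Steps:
M = 11/679 (M = (291 - 280)/679 = 11*(1/679) = 11/679 ≈ 0.016200)
D(q) = √(11/679 + q) (D(q) = √(q + 11/679) = √(11/679 + q))
-335200 - D(7 + 4*3) = -335200 - √(7469 + 461041*(7 + 4*3))/679 = -335200 - √(7469 + 461041*(7 + 12))/679 = -335200 - √(7469 + 461041*19)/679 = -335200 - √(7469 + 8759779)/679 = -335200 - √8767248/679 = -335200 - 4*√547953/679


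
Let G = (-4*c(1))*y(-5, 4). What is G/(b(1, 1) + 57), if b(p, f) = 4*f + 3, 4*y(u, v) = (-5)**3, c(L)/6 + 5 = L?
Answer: -375/8 ≈ -46.875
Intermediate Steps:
c(L) = -30 + 6*L
y(u, v) = -125/4 (y(u, v) = (1/4)*(-5)**3 = (1/4)*(-125) = -125/4)
G = -3000 (G = -4*(-30 + 6*1)*(-125/4) = -4*(-30 + 6)*(-125/4) = -4*(-24)*(-125/4) = 96*(-125/4) = -3000)
b(p, f) = 3 + 4*f
G/(b(1, 1) + 57) = -3000/((3 + 4*1) + 57) = -3000/((3 + 4) + 57) = -3000/(7 + 57) = -3000/64 = (1/64)*(-3000) = -375/8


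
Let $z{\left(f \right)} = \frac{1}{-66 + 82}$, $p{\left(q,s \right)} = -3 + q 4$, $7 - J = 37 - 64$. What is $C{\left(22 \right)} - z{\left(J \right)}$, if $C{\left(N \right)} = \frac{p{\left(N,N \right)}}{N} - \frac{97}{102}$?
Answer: $\frac{25583}{8976} \approx 2.8502$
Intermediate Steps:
$J = 34$ ($J = 7 - \left(37 - 64\right) = 7 - -27 = 7 + 27 = 34$)
$p{\left(q,s \right)} = -3 + 4 q$
$C{\left(N \right)} = - \frac{97}{102} + \frac{-3 + 4 N}{N}$ ($C{\left(N \right)} = \frac{-3 + 4 N}{N} - \frac{97}{102} = - \frac{97}{102} + \frac{-3 + 4 N}{N}$)
$z{\left(f \right)} = \frac{1}{16}$
$C{\left(22 \right)} - z{\left(J \right)} = \left(\frac{311}{102} - \frac{3}{22}\right) - \frac{1}{16} = \frac{1634}{561} - \frac{1}{16} = \frac{25583}{8976}$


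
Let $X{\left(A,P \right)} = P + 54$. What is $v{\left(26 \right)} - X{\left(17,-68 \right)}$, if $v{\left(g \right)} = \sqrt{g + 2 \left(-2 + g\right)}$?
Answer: $14 + \sqrt{74} \approx 22.602$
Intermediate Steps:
$X{\left(A,P \right)} = 54 + P$
$v{\left(g \right)} = \sqrt{-4 + 3 g}$ ($v{\left(g \right)} = \sqrt{g + \left(-4 + 2 g\right)} = \sqrt{-4 + 3 g}$)
$v{\left(26 \right)} - X{\left(17,-68 \right)} = \sqrt{-4 + 3 \cdot 26} - \left(54 - 68\right) = \sqrt{-4 + 78} - -14 = \sqrt{74} + 14 = 14 + \sqrt{74}$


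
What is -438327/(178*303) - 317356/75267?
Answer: -16702612271/1353150126 ≈ -12.344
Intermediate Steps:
-438327/(178*303) - 317356/75267 = -438327/53934 - 317356*1/75267 = -438327*1/53934 - 317356/75267 = -146109/17978 - 317356/75267 = -16702612271/1353150126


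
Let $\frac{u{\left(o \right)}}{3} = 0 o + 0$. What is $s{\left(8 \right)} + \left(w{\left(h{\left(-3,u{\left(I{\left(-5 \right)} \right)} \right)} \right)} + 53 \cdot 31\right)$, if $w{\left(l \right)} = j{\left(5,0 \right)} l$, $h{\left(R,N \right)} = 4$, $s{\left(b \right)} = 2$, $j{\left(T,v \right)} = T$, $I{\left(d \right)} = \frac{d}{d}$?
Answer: $1665$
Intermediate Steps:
$I{\left(d \right)} = 1$
$u{\left(o \right)} = 0$ ($u{\left(o \right)} = 3 \left(0 o + 0\right) = 3 \left(0 + 0\right) = 3 \cdot 0 = 0$)
$w{\left(l \right)} = 5 l$
$s{\left(8 \right)} + \left(w{\left(h{\left(-3,u{\left(I{\left(-5 \right)} \right)} \right)} \right)} + 53 \cdot 31\right) = 2 + \left(5 \cdot 4 + 53 \cdot 31\right) = 2 + \left(20 + 1643\right) = 2 + 1663 = 1665$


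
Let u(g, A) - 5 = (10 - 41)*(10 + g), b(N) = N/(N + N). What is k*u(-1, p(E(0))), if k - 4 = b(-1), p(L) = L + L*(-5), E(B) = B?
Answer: -1233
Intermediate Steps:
p(L) = -4*L (p(L) = L - 5*L = -4*L)
b(N) = ½ (b(N) = N/((2*N)) = (1/(2*N))*N = ½)
k = 9/2 (k = 4 + ½ = 9/2 ≈ 4.5000)
u(g, A) = -305 - 31*g (u(g, A) = 5 + (10 - 41)*(10 + g) = 5 - 31*(10 + g) = 5 + (-310 - 31*g) = -305 - 31*g)
k*u(-1, p(E(0))) = 9*(-305 - 31*(-1))/2 = 9*(-305 + 31)/2 = (9/2)*(-274) = -1233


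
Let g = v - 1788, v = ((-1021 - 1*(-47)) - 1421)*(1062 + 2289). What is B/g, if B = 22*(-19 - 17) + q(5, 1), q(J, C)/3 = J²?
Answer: 239/2675811 ≈ 8.9319e-5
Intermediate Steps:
v = -8025645 (v = ((-1021 + 47) - 1421)*3351 = (-974 - 1421)*3351 = -2395*3351 = -8025645)
q(J, C) = 3*J²
g = -8027433 (g = -8025645 - 1788 = -8027433)
B = -717 (B = 22*(-19 - 17) + 3*5² = 22*(-36) + 3*25 = -792 + 75 = -717)
B/g = -717/(-8027433) = -717*(-1/8027433) = 239/2675811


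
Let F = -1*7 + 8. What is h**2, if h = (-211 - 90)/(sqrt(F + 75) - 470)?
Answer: 90601/(4*(235 - sqrt(19))**2) ≈ 0.42579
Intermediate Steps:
F = 1 (F = -7 + 8 = 1)
h = -301/(-470 + 2*sqrt(19)) (h = (-211 - 90)/(sqrt(1 + 75) - 470) = -301/(sqrt(76) - 470) = -301/(2*sqrt(19) - 470) = -301/(-470 + 2*sqrt(19)) ≈ 0.65253)
h**2 = (70735/110412 + 301*sqrt(19)/110412)**2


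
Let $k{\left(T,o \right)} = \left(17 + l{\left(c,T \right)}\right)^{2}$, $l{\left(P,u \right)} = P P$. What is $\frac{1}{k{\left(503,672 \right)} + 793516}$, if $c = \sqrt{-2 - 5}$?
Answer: $\frac{1}{793616} \approx 1.2601 \cdot 10^{-6}$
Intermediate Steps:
$c = i \sqrt{7}$ ($c = \sqrt{-7} = i \sqrt{7} \approx 2.6458 i$)
$l{\left(P,u \right)} = P^{2}$
$k{\left(T,o \right)} = 100$ ($k{\left(T,o \right)} = \left(17 + \left(i \sqrt{7}\right)^{2}\right)^{2} = \left(17 - 7\right)^{2} = 10^{2} = 100$)
$\frac{1}{k{\left(503,672 \right)} + 793516} = \frac{1}{100 + 793516} = \frac{1}{793616}$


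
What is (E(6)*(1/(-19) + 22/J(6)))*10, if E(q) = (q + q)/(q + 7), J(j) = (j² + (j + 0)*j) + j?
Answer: 6800/3211 ≈ 2.1177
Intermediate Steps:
J(j) = j + 2*j² (J(j) = (j² + j*j) + j = (j² + j²) + j = 2*j² + j = j + 2*j²)
E(q) = 2*q/(7 + q) (E(q) = (2*q)/(7 + q) = 2*q/(7 + q))
(E(6)*(1/(-19) + 22/J(6)))*10 = ((2*6/(7 + 6))*(1/(-19) + 22/((6*(1 + 2*6)))))*10 = ((2*6/13)*(1*(-1/19) + 22/((6*(1 + 12)))))*10 = ((2*6*(1/13))*(-1/19 + 22/((6*13))))*10 = (12*(-1/19 + 22/78)/13)*10 = (12*(-1/19 + 22*(1/78))/13)*10 = (12*(-1/19 + 11/39)/13)*10 = ((12/13)*(170/741))*10 = (680/3211)*10 = 6800/3211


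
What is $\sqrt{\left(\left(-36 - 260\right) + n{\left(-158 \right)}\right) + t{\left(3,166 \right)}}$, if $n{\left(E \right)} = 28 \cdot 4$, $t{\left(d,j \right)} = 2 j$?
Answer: $2 \sqrt{37} \approx 12.166$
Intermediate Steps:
$n{\left(E \right)} = 112$
$\sqrt{\left(\left(-36 - 260\right) + n{\left(-158 \right)}\right) + t{\left(3,166 \right)}} = \sqrt{\left(\left(-36 - 260\right) + 112\right) + 2 \cdot 166} = \sqrt{\left(\left(-36 - 260\right) + 112\right) + 332} = \sqrt{\left(-296 + 112\right) + 332} = \sqrt{-184 + 332} = \sqrt{148} = 2 \sqrt{37}$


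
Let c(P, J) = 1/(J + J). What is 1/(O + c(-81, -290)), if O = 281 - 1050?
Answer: -580/446021 ≈ -0.0013004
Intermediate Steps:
O = -769
c(P, J) = 1/(2*J)
1/(O + c(-81, -290)) = 1/(-769 + (½)/(-290)) = 1/(-769 + (½)*(-1/290)) = 1/(-769 - 1/580) = 1/(-446021/580) = -580/446021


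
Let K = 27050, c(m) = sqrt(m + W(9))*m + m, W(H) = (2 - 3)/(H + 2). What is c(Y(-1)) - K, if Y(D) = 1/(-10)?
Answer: -270501/10 - I*sqrt(2310)/1100 ≈ -27050.0 - 0.043693*I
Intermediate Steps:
W(H) = -1/(2 + H)
Y(D) = -1/10
c(m) = m + m*sqrt(-1/11 + m) (c(m) = sqrt(m - 1/(2 + 9))*m + m = sqrt(m - 1/11)*m + m = sqrt(-1/11 + m)*m + m = m*sqrt(-1/11 + m) + m = m + m*sqrt(-1/11 + m))
c(Y(-1)) - K = (1/11)*(-1/10)*(11 + sqrt(-11 + 121*(-1/10))) - 1*27050 = (1/11)*(-1/10)*(11 + sqrt(-11 - 121/10)) - 27050 = (1/11)*(-1/10)*(11 + sqrt(-231/10)) - 27050 = (1/11)*(-1/10)*(11 + I*sqrt(2310)/10) - 27050 = (-1/10 - I*sqrt(2310)/1100) - 27050 = -270501/10 - I*sqrt(2310)/1100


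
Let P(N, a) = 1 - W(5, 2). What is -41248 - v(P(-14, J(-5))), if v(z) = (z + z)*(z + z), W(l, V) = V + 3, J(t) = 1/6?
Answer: -41312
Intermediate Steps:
J(t) = 1/6 (J(t) = 1*(1/6) = 1/6)
W(l, V) = 3 + V
P(N, a) = -4 (P(N, a) = 1 - (3 + 2) = 1 - 1*5 = 1 - 5 = -4)
v(z) = 4*z**2 (v(z) = (2*z)*(2*z) = 4*z**2)
-41248 - v(P(-14, J(-5))) = -41248 - 4*(-4)**2 = -41248 - 4*16 = -41248 - 1*64 = -41248 - 64 = -41312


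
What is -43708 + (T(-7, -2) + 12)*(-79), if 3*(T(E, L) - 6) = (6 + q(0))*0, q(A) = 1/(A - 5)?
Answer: -45130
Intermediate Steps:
q(A) = 1/(-5 + A)
T(E, L) = 6 (T(E, L) = 6 + ((6 + 1/(-5 + 0))*0)/3 = 6 + ((6 + 1/(-5))*0)/3 = 6 + ((6 - 1/5)*0)/3 = 6 + ((29/5)*0)/3 = 6 + (1/3)*0 = 6 + 0 = 6)
-43708 + (T(-7, -2) + 12)*(-79) = -43708 + (6 + 12)*(-79) = -43708 + 18*(-79) = -43708 - 1422 = -45130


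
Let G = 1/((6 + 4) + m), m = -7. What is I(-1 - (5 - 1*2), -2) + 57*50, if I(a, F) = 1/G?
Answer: 2853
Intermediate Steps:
G = 1/3 (G = 1/((6 + 4) - 7) = 1/(10 - 7) = 1/3 ≈ 0.33333)
I(a, F) = 3 (I(a, F) = 1/(1/3) = 3)
I(-1 - (5 - 1*2), -2) + 57*50 = 3 + 57*50 = 3 + 2850 = 2853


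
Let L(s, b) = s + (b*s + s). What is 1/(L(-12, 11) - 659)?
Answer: -1/815 ≈ -0.0012270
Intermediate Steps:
L(s, b) = 2*s + b*s (L(s, b) = s + (s + b*s) = 2*s + b*s)
1/(L(-12, 11) - 659) = 1/(-12*(2 + 11) - 659) = 1/(-12*13 - 659) = 1/(-156 - 659) = 1/(-815) = -1/815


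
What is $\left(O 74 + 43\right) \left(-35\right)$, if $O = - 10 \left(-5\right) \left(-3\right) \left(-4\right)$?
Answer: $-1555505$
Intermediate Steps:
$O = 600$ ($O = - 10 \cdot 15 \left(-4\right) = \left(-10\right) \left(-60\right) = 600$)
$\left(O 74 + 43\right) \left(-35\right) = \left(600 \cdot 74 + 43\right) \left(-35\right) = \left(44400 + 43\right) \left(-35\right) = 44443 \left(-35\right) = -1555505$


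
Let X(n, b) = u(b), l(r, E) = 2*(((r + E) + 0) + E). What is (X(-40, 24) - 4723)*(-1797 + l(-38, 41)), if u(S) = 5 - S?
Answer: 8104078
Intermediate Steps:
l(r, E) = 2*r + 4*E (l(r, E) = 2*(((E + r) + 0) + E) = 2*((E + r) + E) = 2*(r + 2*E) = 2*r + 4*E)
X(n, b) = 5 - b
(X(-40, 24) - 4723)*(-1797 + l(-38, 41)) = ((5 - 1*24) - 4723)*(-1797 + (2*(-38) + 4*41)) = ((5 - 24) - 4723)*(-1797 + (-76 + 164)) = (-19 - 4723)*(-1797 + 88) = -4742*(-1709) = 8104078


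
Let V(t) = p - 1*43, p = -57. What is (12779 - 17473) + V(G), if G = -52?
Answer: -4794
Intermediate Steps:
V(t) = -100 (V(t) = -57 - 1*43 = -57 - 43 = -100)
(12779 - 17473) + V(G) = (12779 - 17473) - 100 = -4694 - 100 = -4794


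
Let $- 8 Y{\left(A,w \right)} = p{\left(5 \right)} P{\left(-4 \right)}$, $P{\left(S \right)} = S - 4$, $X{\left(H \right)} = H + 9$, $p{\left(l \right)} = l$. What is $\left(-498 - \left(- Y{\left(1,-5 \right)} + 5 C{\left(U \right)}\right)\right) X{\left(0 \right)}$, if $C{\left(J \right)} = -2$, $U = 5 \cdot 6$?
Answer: $-4347$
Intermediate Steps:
$U = 30$
$X{\left(H \right)} = 9 + H$
$P{\left(S \right)} = -4 + S$
$Y{\left(A,w \right)} = 5$ ($Y{\left(A,w \right)} = - \frac{5 \left(-4 - 4\right)}{8} = - \frac{5 \left(-8\right)}{8} = \left(- \frac{1}{8}\right) \left(-40\right) = 5$)
$\left(-498 - \left(- Y{\left(1,-5 \right)} + 5 C{\left(U \right)}\right)\right) X{\left(0 \right)} = \left(-498 + \left(5 - -10\right)\right) \left(9 + 0\right) = \left(-498 + \left(5 + 10\right)\right) 9 = \left(-498 + 15\right) 9 = \left(-483\right) 9 = -4347$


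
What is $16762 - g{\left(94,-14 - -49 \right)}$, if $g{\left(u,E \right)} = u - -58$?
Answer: $16610$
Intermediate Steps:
$g{\left(u,E \right)} = 58 + u$ ($g{\left(u,E \right)} = u + 58 = 58 + u$)
$16762 - g{\left(94,-14 - -49 \right)} = 16762 - \left(58 + 94\right) = 16762 - 152 = 16610$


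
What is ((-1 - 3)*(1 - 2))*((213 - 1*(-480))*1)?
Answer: 2772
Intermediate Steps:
((-1 - 3)*(1 - 2))*((213 - 1*(-480))*1) = (-4*(-1))*((213 + 480)*1) = 4*(693*1) = 4*693 = 2772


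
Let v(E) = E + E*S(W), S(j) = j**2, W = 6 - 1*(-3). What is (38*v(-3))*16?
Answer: -149568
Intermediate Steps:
W = 9 (W = 6 + 3 = 9)
v(E) = 82*E (v(E) = E + E*9**2 = E + E*81 = E + 81*E = 82*E)
(38*v(-3))*16 = (38*(82*(-3)))*16 = (38*(-246))*16 = -9348*16 = -149568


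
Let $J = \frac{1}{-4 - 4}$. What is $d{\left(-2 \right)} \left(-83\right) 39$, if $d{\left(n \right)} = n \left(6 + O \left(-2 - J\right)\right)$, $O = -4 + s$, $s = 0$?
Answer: $87399$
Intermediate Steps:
$O = -4$ ($O = -4 + 0 = -4$)
$J = - \frac{1}{8}$ ($J = \frac{1}{-8} = - \frac{1}{8} \approx -0.125$)
$d{\left(n \right)} = \frac{27 n}{2}$ ($d{\left(n \right)} = n \left(6 - 4 \left(-2 - - \frac{1}{8}\right)\right) = n \left(6 - 4 \left(-2 + \frac{1}{8}\right)\right) = n \left(6 - - \frac{15}{2}\right) = n \left(6 + \frac{15}{2}\right) = n \frac{27}{2} = \frac{27 n}{2}$)
$d{\left(-2 \right)} \left(-83\right) 39 = \frac{27}{2} \left(-2\right) \left(-83\right) 39 = \left(-27\right) \left(-83\right) 39 = 2241 \cdot 39 = 87399$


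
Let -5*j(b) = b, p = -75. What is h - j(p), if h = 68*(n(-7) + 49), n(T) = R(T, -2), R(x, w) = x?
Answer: 2841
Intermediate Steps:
j(b) = -b/5
n(T) = T
h = 2856 (h = 68*(-7 + 49) = 68*42 = 2856)
h - j(p) = 2856 - (-1)*(-75)/5 = 2856 - 1*15 = 2856 - 15 = 2841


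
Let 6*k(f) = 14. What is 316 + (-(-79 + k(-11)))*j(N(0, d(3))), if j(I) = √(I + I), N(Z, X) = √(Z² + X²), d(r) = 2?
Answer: 1408/3 ≈ 469.33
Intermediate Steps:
k(f) = 7/3 (k(f) = (⅙)*14 = 7/3)
N(Z, X) = √(X² + Z²)
j(I) = √2*√I (j(I) = √(2*I) = √2*√I)
316 + (-(-79 + k(-11)))*j(N(0, d(3))) = 316 + (-(-79 + 7/3))*(√2*√(√(2² + 0²))) = 316 + (-1*(-230/3))*(√2*√(√(4 + 0))) = 316 + 230*(√2*√(√4))/3 = 316 + 230*(√2*√2)/3 = 316 + (230/3)*2 = 316 + 460/3 = 1408/3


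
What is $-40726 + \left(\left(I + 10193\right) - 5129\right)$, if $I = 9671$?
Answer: $-25991$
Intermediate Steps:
$-40726 + \left(\left(I + 10193\right) - 5129\right) = -40726 + \left(\left(9671 + 10193\right) - 5129\right) = -40726 + \left(19864 - 5129\right) = -40726 + 14735 = -25991$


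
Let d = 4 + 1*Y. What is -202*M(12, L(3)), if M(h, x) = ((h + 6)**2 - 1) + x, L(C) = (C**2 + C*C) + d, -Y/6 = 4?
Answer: -64842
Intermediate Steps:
Y = -24 (Y = -6*4 = -24)
d = -20 (d = 4 + 1*(-24) = 4 - 24 = -20)
L(C) = -20 + 2*C**2 (L(C) = (C**2 + C*C) - 20 = (C**2 + C**2) - 20 = 2*C**2 - 20 = -20 + 2*C**2)
M(h, x) = -1 + x + (6 + h)**2 (M(h, x) = ((6 + h)**2 - 1) + x = (-1 + (6 + h)**2) + x = -1 + x + (6 + h)**2)
-202*M(12, L(3)) = -202*(-1 + (-20 + 2*3**2) + (6 + 12)**2) = -202*(-1 + (-20 + 2*9) + 18**2) = -202*(-1 + (-20 + 18) + 324) = -202*(-1 - 2 + 324) = -202*321 = -64842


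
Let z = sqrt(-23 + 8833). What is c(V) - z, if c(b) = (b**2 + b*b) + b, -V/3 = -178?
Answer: 570846 - sqrt(8810) ≈ 5.7075e+5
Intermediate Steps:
V = 534 (V = -3*(-178) = 534)
z = sqrt(8810) ≈ 93.862
c(b) = b + 2*b**2 (c(b) = (b**2 + b**2) + b = 2*b**2 + b = b + 2*b**2)
c(V) - z = 534*(1 + 2*534) - sqrt(8810) = 534*(1 + 1068) - sqrt(8810) = 534*1069 - sqrt(8810) = 570846 - sqrt(8810)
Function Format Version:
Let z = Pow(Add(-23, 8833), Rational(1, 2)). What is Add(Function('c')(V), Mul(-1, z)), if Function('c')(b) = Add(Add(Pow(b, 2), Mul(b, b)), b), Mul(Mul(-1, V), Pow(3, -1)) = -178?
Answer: Add(570846, Mul(-1, Pow(8810, Rational(1, 2)))) ≈ 5.7075e+5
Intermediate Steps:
V = 534 (V = Mul(-3, -178) = 534)
z = Pow(8810, Rational(1, 2)) ≈ 93.862
Function('c')(b) = Add(b, Mul(2, Pow(b, 2))) (Function('c')(b) = Add(Add(Pow(b, 2), Pow(b, 2)), b) = Add(Mul(2, Pow(b, 2)), b) = Add(b, Mul(2, Pow(b, 2))))
Add(Function('c')(V), Mul(-1, z)) = Add(Mul(534, Add(1, Mul(2, 534))), Mul(-1, Pow(8810, Rational(1, 2)))) = Add(Mul(534, Add(1, 1068)), Mul(-1, Pow(8810, Rational(1, 2)))) = Add(Mul(534, 1069), Mul(-1, Pow(8810, Rational(1, 2)))) = Add(570846, Mul(-1, Pow(8810, Rational(1, 2))))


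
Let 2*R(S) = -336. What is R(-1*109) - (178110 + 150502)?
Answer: -328780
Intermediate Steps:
R(S) = -168 (R(S) = (1/2)*(-336) = -168)
R(-1*109) - (178110 + 150502) = -168 - (178110 + 150502) = -168 - 1*328612 = -168 - 328612 = -328780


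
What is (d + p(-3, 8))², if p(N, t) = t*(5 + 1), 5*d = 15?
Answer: 2601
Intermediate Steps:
d = 3 (d = (⅕)*15 = 3)
p(N, t) = 6*t (p(N, t) = t*6 = 6*t)
(d + p(-3, 8))² = (3 + 6*8)² = (3 + 48)² = 51² = 2601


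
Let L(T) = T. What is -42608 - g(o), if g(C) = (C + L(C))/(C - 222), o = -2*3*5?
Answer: -894773/21 ≈ -42608.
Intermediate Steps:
o = -30 (o = -6*5 = -30)
g(C) = 2*C/(-222 + C) (g(C) = (C + C)/(C - 222) = (2*C)/(-222 + C) = 2*C/(-222 + C))
-42608 - g(o) = -42608 - 2*(-30)/(-222 - 30) = -42608 - 2*(-30)/(-252) = -42608 - 2*(-30)*(-1)/252 = -42608 - 1*5/21 = -42608 - 5/21 = -894773/21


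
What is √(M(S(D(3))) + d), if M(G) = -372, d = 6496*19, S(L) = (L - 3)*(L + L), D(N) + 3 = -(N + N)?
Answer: 2*√30763 ≈ 350.79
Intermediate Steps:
D(N) = -3 - 2*N (D(N) = -3 - (N + N) = -3 - 2*N)
S(L) = 2*L*(-3 + L) (S(L) = (-3 + L)*(2*L) = 2*L*(-3 + L))
d = 123424
√(M(S(D(3))) + d) = √(-372 + 123424) = √123052 = 2*√30763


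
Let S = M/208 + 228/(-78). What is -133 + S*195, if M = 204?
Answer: -2047/4 ≈ -511.75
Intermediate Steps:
S = -101/52 (S = 204/208 + 228/(-78) = 204*(1/208) + 228*(-1/78) = 51/52 - 38/13 = -101/52 ≈ -1.9423)
-133 + S*195 = -133 - 101/52*195 = -133 - 1515/4 = -2047/4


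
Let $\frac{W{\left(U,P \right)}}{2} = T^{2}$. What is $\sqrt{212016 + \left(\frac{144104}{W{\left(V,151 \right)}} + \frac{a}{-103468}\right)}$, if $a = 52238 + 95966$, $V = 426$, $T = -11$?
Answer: $\frac{15 \sqrt{76503049136931}}{284537} \approx 461.1$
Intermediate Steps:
$W{\left(U,P \right)} = 242$ ($W{\left(U,P \right)} = 2 \left(-11\right)^{2} = 2 \cdot 121 = 242$)
$a = 148204$
$\sqrt{212016 + \left(\frac{144104}{W{\left(V,151 \right)}} + \frac{a}{-103468}\right)} = \sqrt{212016 + \left(\frac{144104}{242} + \frac{148204}{-103468}\right)} = \sqrt{212016 + \left(144104 \cdot \frac{1}{242} + 148204 \left(- \frac{1}{103468}\right)\right)} = \sqrt{212016 + \left(\frac{72052}{121} - \frac{37051}{25867}\right)} = \sqrt{212016 + \frac{1859285913}{3129907}} = \sqrt{\frac{665449648425}{3129907}} = \frac{15 \sqrt{76503049136931}}{284537}$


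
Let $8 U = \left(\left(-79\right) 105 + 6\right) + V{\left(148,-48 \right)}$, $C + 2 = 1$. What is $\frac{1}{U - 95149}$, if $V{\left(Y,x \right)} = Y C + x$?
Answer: $- \frac{8}{769677} \approx -1.0394 \cdot 10^{-5}$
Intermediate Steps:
$C = -1$ ($C = -2 + 1 = -1$)
$V{\left(Y,x \right)} = x - Y$ ($V{\left(Y,x \right)} = Y \left(-1\right) + x = - Y + x = x - Y$)
$U = - \frac{8485}{8}$ ($U = \frac{\left(\left(-79\right) 105 + 6\right) - 196}{8} = \frac{\left(-8295 + 6\right) - 196}{8} = \frac{-8289 - 196}{8} = \frac{1}{8} \left(-8485\right) = - \frac{8485}{8} \approx -1060.6$)
$\frac{1}{U - 95149} = \frac{1}{- \frac{8485}{8} - 95149} = \frac{1}{- \frac{769677}{8}} = - \frac{8}{769677}$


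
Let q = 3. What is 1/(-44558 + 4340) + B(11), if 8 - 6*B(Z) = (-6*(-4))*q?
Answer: -428993/40218 ≈ -10.667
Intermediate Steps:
B(Z) = -32/3 (B(Z) = 4/3 - (-6*(-4))*3/6 = 4/3 - 4*3 = 4/3 - ⅙*72 = 4/3 - 12 = -32/3)
1/(-44558 + 4340) + B(11) = 1/(-44558 + 4340) - 32/3 = 1/(-40218) - 32/3 = -1/40218 - 32/3 = -428993/40218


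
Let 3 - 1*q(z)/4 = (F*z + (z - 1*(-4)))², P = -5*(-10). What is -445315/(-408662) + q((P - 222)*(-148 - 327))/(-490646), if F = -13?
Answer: 785592581208880157/100254187826 ≈ 7.8360e+6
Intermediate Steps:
P = 50
q(z) = 12 - 4*(4 - 12*z)² (q(z) = 12 - 4*(-13*z + (z - 1*(-4)))² = 12 - 4*(-13*z + (z + 4))² = 12 - 4*(-13*z + (4 + z))² = 12 - 4*(4 - 12*z)²)
-445315/(-408662) + q((P - 222)*(-148 - 327))/(-490646) = -445315/(-408662) + (-52 - 576*(-148 - 327)²*(50 - 222)² + 384*((50 - 222)*(-148 - 327)))/(-490646) = -445315*(-1/408662) + (-52 - 576*(-172*(-475))² + 384*(-172*(-475)))*(-1/490646) = 445315/408662 + (-52 - 576*81700² + 384*81700)*(-1/490646) = 445315/408662 + (-52 - 576*6674890000 + 31372800)*(-1/490646) = 445315/408662 + (-52 - 3844736640000 + 31372800)*(-1/490646) = 445315/408662 - 3844705267252*(-1/490646) = 445315/408662 + 1922352633626/245323 = 785592581208880157/100254187826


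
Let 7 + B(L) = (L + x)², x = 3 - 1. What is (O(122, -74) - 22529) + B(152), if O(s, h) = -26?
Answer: 1154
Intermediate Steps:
x = 2
B(L) = -7 + (2 + L)² (B(L) = -7 + (L + 2)² = -7 + (2 + L)²)
(O(122, -74) - 22529) + B(152) = (-26 - 22529) + (-7 + (2 + 152)²) = -22555 + (-7 + 154²) = -22555 + (-7 + 23716) = -22555 + 23709 = 1154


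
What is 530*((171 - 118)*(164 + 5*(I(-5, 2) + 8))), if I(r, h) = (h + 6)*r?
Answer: 112360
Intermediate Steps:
I(r, h) = r*(6 + h) (I(r, h) = (6 + h)*r = r*(6 + h))
530*((171 - 118)*(164 + 5*(I(-5, 2) + 8))) = 530*((171 - 118)*(164 + 5*(-5*(6 + 2) + 8))) = 530*(53*(164 + 5*(-5*8 + 8))) = 530*(53*(164 + 5*(-40 + 8))) = 530*(53*(164 + 5*(-32))) = 530*(53*(164 - 160)) = 530*(53*4) = 530*212 = 112360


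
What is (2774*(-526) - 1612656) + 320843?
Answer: -2750937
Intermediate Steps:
(2774*(-526) - 1612656) + 320843 = (-1459124 - 1612656) + 320843 = -3071780 + 320843 = -2750937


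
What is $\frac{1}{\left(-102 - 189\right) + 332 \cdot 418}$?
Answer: $\frac{1}{138485} \approx 7.221 \cdot 10^{-6}$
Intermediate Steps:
$\frac{1}{\left(-102 - 189\right) + 332 \cdot 418} = \frac{1}{-291 + 138776} = \frac{1}{138485}$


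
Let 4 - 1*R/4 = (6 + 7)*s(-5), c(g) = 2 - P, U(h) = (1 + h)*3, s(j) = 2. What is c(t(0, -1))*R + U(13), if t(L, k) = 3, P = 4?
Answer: 218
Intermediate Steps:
U(h) = 3 + 3*h
c(g) = -2 (c(g) = 2 - 1*4 = 2 - 4 = -2)
R = -88 (R = 16 - 4*(6 + 7)*2 = 16 - 52*2 = 16 - 4*26 = 16 - 104 = -88)
c(t(0, -1))*R + U(13) = -2*(-88) + (3 + 3*13) = 176 + (3 + 39) = 176 + 42 = 218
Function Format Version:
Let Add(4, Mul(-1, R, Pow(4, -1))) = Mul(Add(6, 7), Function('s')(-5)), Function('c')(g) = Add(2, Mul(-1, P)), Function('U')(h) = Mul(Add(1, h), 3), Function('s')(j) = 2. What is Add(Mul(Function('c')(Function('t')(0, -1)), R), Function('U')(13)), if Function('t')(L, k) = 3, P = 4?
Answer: 218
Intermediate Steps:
Function('U')(h) = Add(3, Mul(3, h))
Function('c')(g) = -2 (Function('c')(g) = Add(2, Mul(-1, 4)) = Add(2, -4) = -2)
R = -88 (R = Add(16, Mul(-4, Mul(Add(6, 7), 2))) = Add(16, Mul(-4, Mul(13, 2))) = Add(16, Mul(-4, 26)) = Add(16, -104) = -88)
Add(Mul(Function('c')(Function('t')(0, -1)), R), Function('U')(13)) = Add(Mul(-2, -88), Add(3, Mul(3, 13))) = Add(176, Add(3, 39)) = Add(176, 42) = 218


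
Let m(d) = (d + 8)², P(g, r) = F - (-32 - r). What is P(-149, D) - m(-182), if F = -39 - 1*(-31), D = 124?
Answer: -30128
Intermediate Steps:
F = -8 (F = -39 + 31 = -8)
P(g, r) = 24 + r (P(g, r) = -8 - (-32 - r) = -8 + (32 + r) = 24 + r)
m(d) = (8 + d)²
P(-149, D) - m(-182) = (24 + 124) - (8 - 182)² = 148 - 1*(-174)² = 148 - 1*30276 = 148 - 30276 = -30128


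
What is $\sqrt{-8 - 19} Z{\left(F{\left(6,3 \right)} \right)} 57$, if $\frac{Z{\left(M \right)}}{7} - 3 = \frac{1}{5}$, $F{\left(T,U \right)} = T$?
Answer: $\frac{19152 i \sqrt{3}}{5} \approx 6634.4 i$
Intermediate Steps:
$Z{\left(M \right)} = \frac{112}{5}$ ($Z{\left(M \right)} = 21 + \frac{7}{5} = \frac{112}{5}$)
$\sqrt{-8 - 19} Z{\left(F{\left(6,3 \right)} \right)} 57 = \sqrt{-8 - 19} \cdot \frac{112}{5} \cdot 57 = \sqrt{-27} \cdot \frac{112}{5} \cdot 57 = 3 i \sqrt{3} \cdot \frac{112}{5} \cdot 57 = \frac{336 i \sqrt{3}}{5} \cdot 57 = \frac{19152 i \sqrt{3}}{5}$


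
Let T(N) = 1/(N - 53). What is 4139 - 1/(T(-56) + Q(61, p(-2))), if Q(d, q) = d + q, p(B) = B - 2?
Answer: 25711359/6212 ≈ 4139.0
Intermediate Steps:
T(N) = 1/(-53 + N)
p(B) = -2 + B
4139 - 1/(T(-56) + Q(61, p(-2))) = 4139 - 1/(1/(-53 - 56) + (61 + (-2 - 2))) = 4139 - 1/(1/(-109) + (61 - 4)) = 4139 - 1/(-1/109 + 57) = 4139 - 1/6212/109 = 4139 - 1*109/6212 = 4139 - 109/6212 = 25711359/6212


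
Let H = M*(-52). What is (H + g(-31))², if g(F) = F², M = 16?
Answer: 16641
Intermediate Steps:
H = -832 (H = 16*(-52) = -832)
(H + g(-31))² = (-832 + (-31)²)² = (-832 + 961)² = 129² = 16641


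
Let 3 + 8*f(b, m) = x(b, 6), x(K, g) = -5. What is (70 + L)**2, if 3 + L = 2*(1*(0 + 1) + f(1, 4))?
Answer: 4489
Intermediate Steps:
f(b, m) = -1 (f(b, m) = -3/8 + (1/8)*(-5) = -3/8 - 5/8 = -1)
L = -3 (L = -3 + 2*(1*(0 + 1) - 1) = -3 + 2*(1*1 - 1) = -3 + 2*(1 - 1) = -3 + 2*0 = -3 + 0 = -3)
(70 + L)**2 = (70 - 3)**2 = 67**2 = 4489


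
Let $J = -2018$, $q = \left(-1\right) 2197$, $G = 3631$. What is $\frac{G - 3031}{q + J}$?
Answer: $- \frac{40}{281} \approx -0.14235$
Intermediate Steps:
$q = -2197$
$\frac{G - 3031}{q + J} = \frac{3631 - 3031}{-2197 - 2018} = \frac{600}{-4215} = 600 \left(- \frac{1}{4215}\right) = - \frac{40}{281}$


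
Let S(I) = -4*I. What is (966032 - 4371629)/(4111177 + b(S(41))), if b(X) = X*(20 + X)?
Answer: -261969/318061 ≈ -0.82364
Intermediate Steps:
(966032 - 4371629)/(4111177 + b(S(41))) = (966032 - 4371629)/(4111177 + (-4*41)*(20 - 4*41)) = -3405597/(4111177 - 164*(20 - 164)) = -3405597/(4111177 - 164*(-144)) = -3405597/(4111177 + 23616) = -3405597/4134793 = -3405597*1/4134793 = -261969/318061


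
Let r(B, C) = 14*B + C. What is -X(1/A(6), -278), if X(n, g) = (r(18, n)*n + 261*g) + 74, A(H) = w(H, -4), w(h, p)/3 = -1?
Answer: 653111/9 ≈ 72568.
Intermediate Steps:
w(h, p) = -3 (w(h, p) = 3*(-1) = -3)
A(H) = -3
r(B, C) = C + 14*B
X(n, g) = 74 + 261*g + n*(252 + n) (X(n, g) = ((n + 14*18)*n + 261*g) + 74 = ((n + 252)*n + 261*g) + 74 = ((252 + n)*n + 261*g) + 74 = (n*(252 + n) + 261*g) + 74 = (261*g + n*(252 + n)) + 74 = 74 + 261*g + n*(252 + n))
-X(1/A(6), -278) = -(74 + 261*(-278) + (252 + 1/(-3))/(-3)) = -(74 - 72558 - (252 - ⅓)/3) = -(74 - 72558 - ⅓*755/3) = -(74 - 72558 - 755/9) = -1*(-653111/9) = 653111/9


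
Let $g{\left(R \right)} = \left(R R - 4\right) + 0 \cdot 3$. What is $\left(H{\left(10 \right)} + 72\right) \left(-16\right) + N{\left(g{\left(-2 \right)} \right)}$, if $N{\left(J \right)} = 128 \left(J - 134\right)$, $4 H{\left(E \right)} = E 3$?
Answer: $-18424$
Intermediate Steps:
$H{\left(E \right)} = \frac{3 E}{4}$ ($H{\left(E \right)} = \frac{E 3}{4} = \frac{3 E}{4}$)
$g{\left(R \right)} = -4 + R^{2}$ ($g{\left(R \right)} = \left(R^{2} - 4\right) + 0 = \left(-4 + R^{2}\right) + 0 = -4 + R^{2}$)
$N{\left(J \right)} = -17152 + 128 J$ ($N{\left(J \right)} = 128 \left(-134 + J\right) = -17152 + 128 J$)
$\left(H{\left(10 \right)} + 72\right) \left(-16\right) + N{\left(g{\left(-2 \right)} \right)} = \left(\frac{3}{4} \cdot 10 + 72\right) \left(-16\right) - \left(17152 - 128 \left(-4 + \left(-2\right)^{2}\right)\right) = \left(\frac{15}{2} + 72\right) \left(-16\right) - \left(17152 - 128 \left(-4 + 4\right)\right) = \frac{159}{2} \left(-16\right) + \left(-17152 + 128 \cdot 0\right) = -1272 + \left(-17152 + 0\right) = -1272 - 17152 = -18424$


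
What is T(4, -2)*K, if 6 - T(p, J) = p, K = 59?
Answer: 118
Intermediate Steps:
T(p, J) = 6 - p
T(4, -2)*K = (6 - 1*4)*59 = (6 - 4)*59 = 2*59 = 118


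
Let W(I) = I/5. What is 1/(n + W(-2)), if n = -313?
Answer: -5/1567 ≈ -0.0031908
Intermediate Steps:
W(I) = I/5 (W(I) = I*(⅕) = I/5)
1/(n + W(-2)) = 1/(-313 + (⅕)*(-2)) = 1/(-313 - ⅖) = 1/(-1567/5) = -5/1567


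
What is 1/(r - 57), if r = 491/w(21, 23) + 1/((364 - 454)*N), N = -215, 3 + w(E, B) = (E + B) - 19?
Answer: -106425/3691007 ≈ -0.028834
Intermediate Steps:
w(E, B) = -22 + B + E (w(E, B) = -3 + ((E + B) - 19) = -3 + ((B + E) - 19) = -3 + (-19 + B + E) = -22 + B + E)
r = 2375218/106425 (r = 491/(-22 + 23 + 21) + 1/((364 - 454)*(-215)) = 491/22 - 1/215/(-90) = 491*(1/22) - 1/90*(-1/215) = 491/22 + 1/19350 = 2375218/106425 ≈ 22.318)
1/(r - 57) = 1/(2375218/106425 - 57) = 1/(-3691007/106425) = -106425/3691007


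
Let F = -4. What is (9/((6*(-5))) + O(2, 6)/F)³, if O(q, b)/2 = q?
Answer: -2197/1000 ≈ -2.1970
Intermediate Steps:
O(q, b) = 2*q
(9/((6*(-5))) + O(2, 6)/F)³ = (9/((6*(-5))) + (2*2)/(-4))³ = (9/(-30) + 4*(-¼))³ = (9*(-1/30) - 1)³ = (-3/10 - 1)³ = (-13/10)³ = -2197/1000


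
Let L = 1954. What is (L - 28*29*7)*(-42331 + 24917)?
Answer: 64954220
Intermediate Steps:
(L - 28*29*7)*(-42331 + 24917) = (1954 - 28*29*7)*(-42331 + 24917) = (1954 - 812*7)*(-17414) = (1954 - 5684)*(-17414) = -3730*(-17414) = 64954220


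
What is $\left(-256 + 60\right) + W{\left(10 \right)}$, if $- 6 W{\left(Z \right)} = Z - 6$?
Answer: $- \frac{590}{3} \approx -196.67$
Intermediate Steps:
$W{\left(Z \right)} = 1 - \frac{Z}{6}$ ($W{\left(Z \right)} = - \frac{Z - 6}{6} = - \frac{-6 + Z}{6} = 1 - \frac{Z}{6}$)
$\left(-256 + 60\right) + W{\left(10 \right)} = \left(-256 + 60\right) + \left(1 - \frac{5}{3}\right) = -196 + \left(1 - \frac{5}{3}\right) = -196 - \frac{2}{3} = - \frac{590}{3}$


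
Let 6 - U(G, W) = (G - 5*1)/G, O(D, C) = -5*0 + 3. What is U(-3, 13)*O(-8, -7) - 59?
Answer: -49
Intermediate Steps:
O(D, C) = 3 (O(D, C) = 0 + 3 = 3)
U(G, W) = 6 - (-5 + G)/G (U(G, W) = 6 - (G - 5*1)/G = 6 - (G - 5)/G = 6 - (-5 + G)/G)
U(-3, 13)*O(-8, -7) - 59 = (5 + 5/(-3))*3 - 59 = (5 + 5*(-⅓))*3 - 59 = (5 - 5/3)*3 - 59 = (10/3)*3 - 59 = 10 - 59 = -49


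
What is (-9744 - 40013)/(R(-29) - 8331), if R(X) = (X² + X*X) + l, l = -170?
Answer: 49757/6819 ≈ 7.2968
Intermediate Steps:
R(X) = -170 + 2*X² (R(X) = (X² + X*X) - 170 = (X² + X²) - 170 = 2*X² - 170 = -170 + 2*X²)
(-9744 - 40013)/(R(-29) - 8331) = (-9744 - 40013)/((-170 + 2*(-29)²) - 8331) = -49757/((-170 + 2*841) - 8331) = -49757/((-170 + 1682) - 8331) = -49757/(1512 - 8331) = -49757/(-6819) = -49757*(-1/6819) = 49757/6819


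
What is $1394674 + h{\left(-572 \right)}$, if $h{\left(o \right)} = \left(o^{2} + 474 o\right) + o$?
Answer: $1450158$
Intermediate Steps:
$h{\left(o \right)} = o^{2} + 475 o$
$1394674 + h{\left(-572 \right)} = 1394674 - 572 \left(475 - 572\right) = 1394674 - -55484 = 1394674 + 55484 = 1450158$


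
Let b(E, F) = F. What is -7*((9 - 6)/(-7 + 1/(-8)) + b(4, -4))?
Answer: 588/19 ≈ 30.947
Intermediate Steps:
-7*((9 - 6)/(-7 + 1/(-8)) + b(4, -4)) = -7*((9 - 6)/(-7 + 1/(-8)) - 4) = -7*(3/(-7 - 1/8) - 4) = -7*(3/(-57/8) - 4) = -7*(3*(-8/57) - 4) = -7*(-8/19 - 4) = -7*(-84/19) = 588/19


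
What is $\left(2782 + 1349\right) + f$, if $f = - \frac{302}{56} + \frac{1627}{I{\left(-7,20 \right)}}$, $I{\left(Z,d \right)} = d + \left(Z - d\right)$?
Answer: $\frac{109009}{28} \approx 3893.2$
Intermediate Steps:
$I{\left(Z,d \right)} = Z$
$f = - \frac{6659}{28}$ ($f = - \frac{302}{56} + \frac{1627}{-7} = \left(-302\right) \frac{1}{56} + 1627 \left(- \frac{1}{7}\right) = - \frac{151}{28} - \frac{1627}{7} = - \frac{6659}{28} \approx -237.82$)
$\left(2782 + 1349\right) + f = \left(2782 + 1349\right) - \frac{6659}{28} = 4131 - \frac{6659}{28} = \frac{109009}{28}$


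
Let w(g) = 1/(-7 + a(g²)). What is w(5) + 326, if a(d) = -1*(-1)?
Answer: 1955/6 ≈ 325.83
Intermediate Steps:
a(d) = 1
w(g) = -⅙ (w(g) = 1/(-7 + 1) = 1/(-6) = -⅙)
w(5) + 326 = -⅙ + 326 = 1955/6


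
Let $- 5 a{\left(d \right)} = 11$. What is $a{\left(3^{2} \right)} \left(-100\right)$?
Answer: $220$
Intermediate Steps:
$a{\left(d \right)} = - \frac{11}{5}$ ($a{\left(d \right)} = \left(- \frac{1}{5}\right) 11 = - \frac{11}{5}$)
$a{\left(3^{2} \right)} \left(-100\right) = \left(- \frac{11}{5}\right) \left(-100\right) = 220$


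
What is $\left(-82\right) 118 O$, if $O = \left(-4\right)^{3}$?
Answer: $619264$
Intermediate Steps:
$O = -64$
$\left(-82\right) 118 O = \left(-82\right) 118 \left(-64\right) = \left(-9676\right) \left(-64\right) = 619264$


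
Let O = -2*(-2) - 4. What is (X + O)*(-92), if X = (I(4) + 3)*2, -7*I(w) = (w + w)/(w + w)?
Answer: -3680/7 ≈ -525.71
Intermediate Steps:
I(w) = -1/7 (I(w) = -(w + w)/(7*(w + w)) = -2*w/(7*(2*w)) = -2*w*1/(2*w)/7 = -1/7*1 = -1/7)
X = 40/7 (X = (-1/7 + 3)*2 = (20/7)*2 = 40/7 ≈ 5.7143)
O = 0 (O = 4 - 4 = 0)
(X + O)*(-92) = (40/7 + 0)*(-92) = (40/7)*(-92) = -3680/7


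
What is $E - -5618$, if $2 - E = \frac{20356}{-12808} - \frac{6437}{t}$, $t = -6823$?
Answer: $\frac{122795633493}{21847246} \approx 5620.6$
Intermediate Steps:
$E = \frac{57805465}{21847246}$ ($E = 2 - \left(\frac{20356}{-12808} - \frac{6437}{-6823}\right) = 2 - \left(20356 \left(- \frac{1}{12808}\right) - - \frac{6437}{6823}\right) = 2 - \left(- \frac{5089}{3202} + \frac{6437}{6823}\right) = 2 - - \frac{14110973}{21847246} = 2 + \frac{14110973}{21847246} = \frac{57805465}{21847246} \approx 2.6459$)
$E - -5618 = \frac{57805465}{21847246} - -5618 = \frac{57805465}{21847246} + 5618 = \frac{122795633493}{21847246}$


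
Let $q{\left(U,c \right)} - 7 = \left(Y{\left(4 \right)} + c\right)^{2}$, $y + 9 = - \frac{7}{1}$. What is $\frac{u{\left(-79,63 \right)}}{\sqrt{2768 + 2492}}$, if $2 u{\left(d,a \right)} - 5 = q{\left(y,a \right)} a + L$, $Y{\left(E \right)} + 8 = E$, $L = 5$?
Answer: $\frac{109877 \sqrt{1315}}{2630} \approx 1515.0$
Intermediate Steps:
$Y{\left(E \right)} = -8 + E$
$y = -16$ ($y = -9 - \frac{7}{1} = -9 - 7 = -16$)
$q{\left(U,c \right)} = 7 + \left(-4 + c\right)^{2}$ ($q{\left(U,c \right)} = 7 + \left(\left(-8 + 4\right) + c\right)^{2} = 7 + \left(-4 + c\right)^{2}$)
$u{\left(d,a \right)} = 5 + \frac{a \left(7 + \left(-4 + a\right)^{2}\right)}{2}$ ($u{\left(d,a \right)} = \frac{5}{2} + \frac{\left(7 + \left(-4 + a\right)^{2}\right) a + 5}{2} = \frac{5}{2} + \frac{a \left(7 + \left(-4 + a\right)^{2}\right) + 5}{2} = \frac{5}{2} + \frac{5 + a \left(7 + \left(-4 + a\right)^{2}\right)}{2} = \frac{5}{2} + \left(\frac{5}{2} + \frac{a \left(7 + \left(-4 + a\right)^{2}\right)}{2}\right) = 5 + \frac{a \left(7 + \left(-4 + a\right)^{2}\right)}{2}$)
$\frac{u{\left(-79,63 \right)}}{\sqrt{2768 + 2492}} = \frac{5 + \frac{1}{2} \cdot 63 \left(7 + \left(-4 + 63\right)^{2}\right)}{\sqrt{2768 + 2492}} = \frac{5 + \frac{1}{2} \cdot 63 \left(7 + 59^{2}\right)}{\sqrt{5260}} = \frac{5 + \frac{1}{2} \cdot 63 \left(7 + 3481\right)}{2 \sqrt{1315}} = \left(5 + \frac{1}{2} \cdot 63 \cdot 3488\right) \frac{\sqrt{1315}}{2630} = \left(5 + 109872\right) \frac{\sqrt{1315}}{2630} = 109877 \frac{\sqrt{1315}}{2630} = \frac{109877 \sqrt{1315}}{2630}$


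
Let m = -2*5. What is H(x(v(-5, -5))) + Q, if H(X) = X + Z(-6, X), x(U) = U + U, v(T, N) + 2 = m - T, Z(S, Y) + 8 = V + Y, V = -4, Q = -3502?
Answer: -3542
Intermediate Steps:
m = -10
Z(S, Y) = -12 + Y (Z(S, Y) = -8 + (-4 + Y) = -12 + Y)
v(T, N) = -12 - T (v(T, N) = -2 + (-10 - T) = -12 - T)
x(U) = 2*U
H(X) = -12 + 2*X (H(X) = X + (-12 + X) = -12 + 2*X)
H(x(v(-5, -5))) + Q = (-12 + 2*(2*(-12 - 1*(-5)))) - 3502 = (-12 + 2*(2*(-12 + 5))) - 3502 = (-12 + 2*(2*(-7))) - 3502 = (-12 + 2*(-14)) - 3502 = (-12 - 28) - 3502 = -40 - 3502 = -3542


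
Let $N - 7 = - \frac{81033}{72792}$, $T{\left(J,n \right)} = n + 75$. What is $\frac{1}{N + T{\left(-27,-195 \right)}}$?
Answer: $- \frac{24264}{2768843} \approx -0.0087632$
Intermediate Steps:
$T{\left(J,n \right)} = 75 + n$
$N = \frac{142837}{24264}$ ($N = 7 - \frac{81033}{72792} = 7 - \frac{27011}{24264} = \frac{142837}{24264} \approx 5.8868$)
$\frac{1}{N + T{\left(-27,-195 \right)}} = \frac{1}{\frac{142837}{24264} + \left(75 - 195\right)} = \frac{1}{\frac{142837}{24264} - 120} = \frac{1}{- \frac{2768843}{24264}} = - \frac{24264}{2768843}$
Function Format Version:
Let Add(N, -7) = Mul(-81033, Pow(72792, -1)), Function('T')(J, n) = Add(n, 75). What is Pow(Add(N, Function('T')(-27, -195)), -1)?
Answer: Rational(-24264, 2768843) ≈ -0.0087632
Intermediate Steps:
Function('T')(J, n) = Add(75, n)
N = Rational(142837, 24264) (N = Add(7, Mul(-81033, Pow(72792, -1))) = Add(7, Mul(-81033, Rational(1, 72792))) = Add(7, Rational(-27011, 24264)) = Rational(142837, 24264) ≈ 5.8868)
Pow(Add(N, Function('T')(-27, -195)), -1) = Pow(Add(Rational(142837, 24264), Add(75, -195)), -1) = Pow(Add(Rational(142837, 24264), -120), -1) = Pow(Rational(-2768843, 24264), -1) = Rational(-24264, 2768843)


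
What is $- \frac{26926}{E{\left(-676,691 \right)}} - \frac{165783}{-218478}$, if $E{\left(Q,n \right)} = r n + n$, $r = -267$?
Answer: $\frac{6059108121}{6692927878} \approx 0.9053$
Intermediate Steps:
$E{\left(Q,n \right)} = - 266 n$ ($E{\left(Q,n \right)} = - 267 n + n = - 266 n$)
$- \frac{26926}{E{\left(-676,691 \right)}} - \frac{165783}{-218478} = - \frac{26926}{\left(-266\right) 691} - \frac{165783}{-218478} = - \frac{26926}{-183806} - - \frac{55261}{72826} = \left(-26926\right) \left(- \frac{1}{183806}\right) + \frac{55261}{72826} = \frac{13463}{91903} + \frac{55261}{72826} = \frac{6059108121}{6692927878}$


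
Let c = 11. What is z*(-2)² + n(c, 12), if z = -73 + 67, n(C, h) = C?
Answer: -13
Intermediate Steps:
z = -6
z*(-2)² + n(c, 12) = -6*(-2)² + 11 = -6*4 + 11 = -24 + 11 = -13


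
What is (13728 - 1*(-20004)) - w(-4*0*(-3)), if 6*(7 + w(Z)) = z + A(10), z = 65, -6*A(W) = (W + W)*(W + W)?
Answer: 607307/18 ≈ 33739.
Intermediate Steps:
A(W) = -2*W**2/3 (A(W) = -(W + W)*(W + W)/6 = -2*W*2*W/6 = -2*W**2/3)
w(Z) = -131/18 (w(Z) = -7 + (65 - 2/3*10**2)/6 = -7 + (65 - 2/3*100)/6 = -7 + (65 - 200/3)/6 = -7 + (1/6)*(-5/3) = -7 - 5/18 = -131/18)
(13728 - 1*(-20004)) - w(-4*0*(-3)) = (13728 - 1*(-20004)) - 1*(-131/18) = (13728 + 20004) + 131/18 = 33732 + 131/18 = 607307/18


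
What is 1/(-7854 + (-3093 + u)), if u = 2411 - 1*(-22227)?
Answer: 1/13691 ≈ 7.3041e-5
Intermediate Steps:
u = 24638 (u = 2411 + 22227 = 24638)
1/(-7854 + (-3093 + u)) = 1/(-7854 + (-3093 + 24638)) = 1/(-7854 + 21545) = 1/13691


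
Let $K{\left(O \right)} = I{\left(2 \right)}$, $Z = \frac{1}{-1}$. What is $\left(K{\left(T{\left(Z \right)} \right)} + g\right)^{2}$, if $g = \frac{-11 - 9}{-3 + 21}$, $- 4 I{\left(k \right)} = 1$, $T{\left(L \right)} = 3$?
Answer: $\frac{2401}{1296} \approx 1.8526$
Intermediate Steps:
$Z = -1$
$I{\left(k \right)} = - \frac{1}{4}$ ($I{\left(k \right)} = \left(- \frac{1}{4}\right) 1 = - \frac{1}{4}$)
$g = - \frac{10}{9}$ ($g = - \frac{20}{18} = \left(-20\right) \frac{1}{18} = - \frac{10}{9} \approx -1.1111$)
$K{\left(O \right)} = - \frac{1}{4}$
$\left(K{\left(T{\left(Z \right)} \right)} + g\right)^{2} = \left(- \frac{1}{4} - \frac{10}{9}\right)^{2} = \left(- \frac{49}{36}\right)^{2} = \frac{2401}{1296}$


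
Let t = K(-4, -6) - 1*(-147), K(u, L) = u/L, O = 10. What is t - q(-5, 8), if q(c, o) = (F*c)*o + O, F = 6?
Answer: 1133/3 ≈ 377.67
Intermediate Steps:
q(c, o) = 10 + 6*c*o (q(c, o) = (6*c)*o + 10 = 6*c*o + 10 = 10 + 6*c*o)
t = 443/3 (t = -4/(-6) - 1*(-147) = -4*(-⅙) + 147 = ⅔ + 147 = 443/3 ≈ 147.67)
t - q(-5, 8) = 443/3 - (10 + 6*(-5)*8) = 443/3 - (10 - 240) = 443/3 - 1*(-230) = 443/3 + 230 = 1133/3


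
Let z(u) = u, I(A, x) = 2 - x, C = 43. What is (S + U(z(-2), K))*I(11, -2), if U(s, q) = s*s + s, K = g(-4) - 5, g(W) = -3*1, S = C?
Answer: 180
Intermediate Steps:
S = 43
g(W) = -3
K = -8 (K = -3 - 5 = -8)
U(s, q) = s + s² (U(s, q) = s² + s = s + s²)
(S + U(z(-2), K))*I(11, -2) = (43 - 2*(1 - 2))*(2 - 1*(-2)) = (43 - 2*(-1))*(2 + 2) = (43 + 2)*4 = 45*4 = 180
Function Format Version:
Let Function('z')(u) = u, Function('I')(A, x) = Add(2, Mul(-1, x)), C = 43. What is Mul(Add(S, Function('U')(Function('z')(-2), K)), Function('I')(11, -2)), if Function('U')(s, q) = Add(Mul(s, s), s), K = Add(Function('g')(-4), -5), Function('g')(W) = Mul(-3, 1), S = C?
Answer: 180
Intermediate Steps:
S = 43
Function('g')(W) = -3
K = -8 (K = Add(-3, -5) = -8)
Function('U')(s, q) = Add(s, Pow(s, 2)) (Function('U')(s, q) = Add(Pow(s, 2), s) = Add(s, Pow(s, 2)))
Mul(Add(S, Function('U')(Function('z')(-2), K)), Function('I')(11, -2)) = Mul(Add(43, Mul(-2, Add(1, -2))), Add(2, Mul(-1, -2))) = Mul(Add(43, Mul(-2, -1)), Add(2, 2)) = Mul(Add(43, 2), 4) = Mul(45, 4) = 180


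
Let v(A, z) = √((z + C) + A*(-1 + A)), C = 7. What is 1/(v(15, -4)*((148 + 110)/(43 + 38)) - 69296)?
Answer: -59292/4108696583 - 387*√213/583434914786 ≈ -1.4441e-5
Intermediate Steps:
v(A, z) = √(7 + z + A*(-1 + A)) (v(A, z) = √((z + 7) + A*(-1 + A)) = √((7 + z) + A*(-1 + A)) = √(7 + z + A*(-1 + A)))
1/(v(15, -4)*((148 + 110)/(43 + 38)) - 69296) = 1/(√(7 - 4 + 15² - 1*15)*((148 + 110)/(43 + 38)) - 69296) = 1/(√(7 - 4 + 225 - 15)*(258/81) - 69296) = 1/(√213*(258*(1/81)) - 69296) = 1/(√213*(86/27) - 69296) = 1/(86*√213/27 - 69296) = 1/(-69296 + 86*√213/27)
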